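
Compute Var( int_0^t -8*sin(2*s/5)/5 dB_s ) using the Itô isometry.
Var = 32*t/25 - 8*sin(4*t/5)/5

The Itô integral of a deterministic integrand f(s) has mean 0 because each increment f(s) * (B_{s+ds} - B_s) has mean 0. By the Itô isometry:
  Var( int_0^t f(s) dB_s ) = E[ (int_0^t f(s) dB_s)^2 ] = int_0^t f(s)^2 ds.
Here f(s) = -8*sin(2*s/5)/5, so f(s)^2 = 64*sin(2*s/5)^2/25. Integrate:
  int_0^t (64*sin(2*s/5)^2/25) ds = 32*t/25 - 8*sin(4*t/5)/5.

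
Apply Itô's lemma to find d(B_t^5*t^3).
d(B_t^5*t^3) = (B_t^3*t^2*(3*B_t^2 + 10*t)) dt + (5*B_t^4*t^3) dB_t

Itô's formula for f(t, x): d f(t, B_t) = (f_t + (1/2) f_xx) dt + f_x dB_t. Compute partials of f(t, x) = t^3*x^5:
  f_t(t,x)  = 3*t^2*x^5
  f_x(t,x)  = 5*t^3*x^4
  f_xx(t,x) = 20*t^3*x^3
Assemble drift = f_t + (1/2) f_xx = t^2*x^3*(10*t + 3*x^2) and diffusion = f_x = 5*t^3*x^4. Substituting x = B_t:
  d(B_t^5*t^3) = (B_t^3*t^2*(3*B_t^2 + 10*t)) dt + (5*B_t^4*t^3) dB_t.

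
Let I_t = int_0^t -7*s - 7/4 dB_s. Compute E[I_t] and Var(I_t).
E[I_t] = 0; Var(I_t) = 49*t*(16*t^2 + 12*t + 3)/48

The Itô integral of a deterministic integrand f(s) has mean 0 because each increment f(s) * (B_{s+ds} - B_s) has mean 0. By the Itô isometry:
  Var( int_0^t f(s) dB_s ) = E[ (int_0^t f(s) dB_s)^2 ] = int_0^t f(s)^2 ds.
Here f(s) = -7*s - 7/4, so f(s)^2 = 49*(4*s + 1)^2/16. Integrate:
  int_0^t (49*(4*s + 1)^2/16) ds = 49*t*(16*t^2 + 12*t + 3)/48.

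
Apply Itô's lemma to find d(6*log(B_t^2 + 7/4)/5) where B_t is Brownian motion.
d(6*log(B_t^2 + 7/4)/5) = (24*(7 - 4*B_t^2)/(5*(4*B_t^2 + 7)^2)) dt + (48*B_t/(5*(4*B_t^2 + 7))) dB_t

Itô's formula for f(B_t) gives d f(B_t) = f'(B_t) dB_t + (1/2) f''(B_t) dt. Compute derivatives of f(x) = 6*log(x^2 + 7/4)/5:
  f'(x)  = 48*x/(5*(4*x^2 + 7))
  f''(x) = 48*(7 - 4*x^2)/(5*(4*x^2 + 7)^2)
Substitute x = B_t and multiply the f'' term by 1/2:
  drift     = (1/2) * (48*(7 - 4*x^2)/(5*(4*x^2 + 7)^2)) evaluated at B_t = 24*(7 - 4*B_t^2)/(5*(4*B_t^2 + 7)^2)
  diffusion = (48*x/(5*(4*x^2 + 7))) evaluated at B_t = 48*B_t/(5*(4*B_t^2 + 7))
Therefore d(6*log(B_t^2 + 7/4)/5) = (24*(7 - 4*B_t^2)/(5*(4*B_t^2 + 7)^2)) dt + (48*B_t/(5*(4*B_t^2 + 7))) dB_t.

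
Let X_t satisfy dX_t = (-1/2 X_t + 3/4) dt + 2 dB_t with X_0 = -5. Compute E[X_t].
E[X_t] = 3/2 - 13*exp(-t/2)/2

Taking expectations and using E[dB_t] = 0, the mean m(t) = E[X_t] satisfies the ODE m'(t) = a m(t) + b with m(0) = x_0. With a = -1/2, b = 3/4, x_0 = -5, the solution is
  m(t) = x_0 * exp(a t) + (b/a) * (exp(a t) - 1)
       = (-5) * exp((-1/2) t) + ((3/4)/(-1/2)) * (exp((-1/2) t) - 1)
       = 3/2 - 13*exp(-t/2)/2.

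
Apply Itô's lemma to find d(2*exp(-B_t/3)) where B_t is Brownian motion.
d(2*exp(-B_t/3)) = (exp(-B_t/3)/9) dt + (-2*exp(-B_t/3)/3) dB_t

Itô's formula for f(B_t) gives d f(B_t) = f'(B_t) dB_t + (1/2) f''(B_t) dt. Compute derivatives of f(x) = 2*exp(-x/3):
  f'(x)  = -2*exp(-x/3)/3
  f''(x) = 2*exp(-x/3)/9
Substitute x = B_t and multiply the f'' term by 1/2:
  drift     = (1/2) * (2*exp(-x/3)/9) evaluated at B_t = exp(-B_t/3)/9
  diffusion = (-2*exp(-x/3)/3) evaluated at B_t = -2*exp(-B_t/3)/3
Therefore d(2*exp(-B_t/3)) = (exp(-B_t/3)/9) dt + (-2*exp(-B_t/3)/3) dB_t.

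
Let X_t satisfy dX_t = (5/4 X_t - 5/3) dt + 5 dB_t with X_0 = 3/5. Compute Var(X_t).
Var(X_t) = 10*exp(5*t/2) - 10

The variance V(t) = Var(X_t) satisfies V'(t) = 2 a V(t) + c^2 with V(0) = 0 (drift coefficient is linear in X, diffusion is constant). With a = 5/4, c = 5, the solution is
  V(t) = (c^2 / (2 a)) * (exp(2 a t) - 1)
       = (5^2 / (2*(5/4))) * (exp((5/2) t) - 1)
       = 10*exp(5*t/2) - 10.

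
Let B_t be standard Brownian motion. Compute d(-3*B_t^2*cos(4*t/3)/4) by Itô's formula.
d(-3*B_t^2*cos(4*t/3)/4) = (B_t^2*sin(4*t/3) - 3*cos(4*t/3)/4) dt + (-3*B_t*cos(4*t/3)/2) dB_t

Itô's formula for f(t, x): d f(t, B_t) = (f_t + (1/2) f_xx) dt + f_x dB_t. Compute partials of f(t, x) = -3*x^2*cos(4*t/3)/4:
  f_t(t,x)  = x^2*sin(4*t/3)
  f_x(t,x)  = -3*x*cos(4*t/3)/2
  f_xx(t,x) = -3*cos(4*t/3)/2
Assemble drift = f_t + (1/2) f_xx = x^2*sin(4*t/3) - 3*cos(4*t/3)/4 and diffusion = f_x = -3*x*cos(4*t/3)/2. Substituting x = B_t:
  d(-3*B_t^2*cos(4*t/3)/4) = (B_t^2*sin(4*t/3) - 3*cos(4*t/3)/4) dt + (-3*B_t*cos(4*t/3)/2) dB_t.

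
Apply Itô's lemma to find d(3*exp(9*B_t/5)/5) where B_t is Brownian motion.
d(3*exp(9*B_t/5)/5) = (243*exp(9*B_t/5)/250) dt + (27*exp(9*B_t/5)/25) dB_t

Itô's formula for f(B_t) gives d f(B_t) = f'(B_t) dB_t + (1/2) f''(B_t) dt. Compute derivatives of f(x) = 3*exp(9*x/5)/5:
  f'(x)  = 27*exp(9*x/5)/25
  f''(x) = 243*exp(9*x/5)/125
Substitute x = B_t and multiply the f'' term by 1/2:
  drift     = (1/2) * (243*exp(9*x/5)/125) evaluated at B_t = 243*exp(9*B_t/5)/250
  diffusion = (27*exp(9*x/5)/25) evaluated at B_t = 27*exp(9*B_t/5)/25
Therefore d(3*exp(9*B_t/5)/5) = (243*exp(9*B_t/5)/250) dt + (27*exp(9*B_t/5)/25) dB_t.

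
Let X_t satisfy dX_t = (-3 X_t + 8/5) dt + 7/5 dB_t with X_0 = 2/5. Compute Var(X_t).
Var(X_t) = 49/150 - 49*exp(-6*t)/150

The variance V(t) = Var(X_t) satisfies V'(t) = 2 a V(t) + c^2 with V(0) = 0 (drift coefficient is linear in X, diffusion is constant). With a = -3, c = 7/5, the solution is
  V(t) = (c^2 / (2 a)) * (exp(2 a t) - 1)
       = ((7/5)^2 / (2*(-3))) * (exp((-6) t) - 1)
       = 49/150 - 49*exp(-6*t)/150.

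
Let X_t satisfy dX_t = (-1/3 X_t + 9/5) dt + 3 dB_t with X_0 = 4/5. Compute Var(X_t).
Var(X_t) = 27/2 - 27*exp(-2*t/3)/2

The variance V(t) = Var(X_t) satisfies V'(t) = 2 a V(t) + c^2 with V(0) = 0 (drift coefficient is linear in X, diffusion is constant). With a = -1/3, c = 3, the solution is
  V(t) = (c^2 / (2 a)) * (exp(2 a t) - 1)
       = (3^2 / (2*(-1/3))) * (exp((-2/3) t) - 1)
       = 27/2 - 27*exp(-2*t/3)/2.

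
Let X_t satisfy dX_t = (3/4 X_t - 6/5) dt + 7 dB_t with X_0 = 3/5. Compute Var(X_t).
Var(X_t) = 98*exp(3*t/2)/3 - 98/3

The variance V(t) = Var(X_t) satisfies V'(t) = 2 a V(t) + c^2 with V(0) = 0 (drift coefficient is linear in X, diffusion is constant). With a = 3/4, c = 7, the solution is
  V(t) = (c^2 / (2 a)) * (exp(2 a t) - 1)
       = (7^2 / (2*(3/4))) * (exp((3/2) t) - 1)
       = 98*exp(3*t/2)/3 - 98/3.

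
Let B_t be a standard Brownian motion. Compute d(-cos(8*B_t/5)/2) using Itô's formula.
d(-cos(8*B_t/5)/2) = (16*cos(8*B_t/5)/25) dt + (4*sin(8*B_t/5)/5) dB_t

Itô's formula for f(B_t) gives d f(B_t) = f'(B_t) dB_t + (1/2) f''(B_t) dt. Compute derivatives of f(x) = -cos(8*x/5)/2:
  f'(x)  = 4*sin(8*x/5)/5
  f''(x) = 32*cos(8*x/5)/25
Substitute x = B_t and multiply the f'' term by 1/2:
  drift     = (1/2) * (32*cos(8*x/5)/25) evaluated at B_t = 16*cos(8*B_t/5)/25
  diffusion = (4*sin(8*x/5)/5) evaluated at B_t = 4*sin(8*B_t/5)/5
Therefore d(-cos(8*B_t/5)/2) = (16*cos(8*B_t/5)/25) dt + (4*sin(8*B_t/5)/5) dB_t.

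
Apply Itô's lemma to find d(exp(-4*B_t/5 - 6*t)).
d(exp(-4*B_t/5 - 6*t)) = (-142*exp(-4*B_t/5 - 6*t)/25) dt + (-4*exp(-4*B_t/5 - 6*t)/5) dB_t

Itô's formula for f(t, x): d f(t, B_t) = (f_t + (1/2) f_xx) dt + f_x dB_t. Compute partials of f(t, x) = exp(-6*t - 4*x/5):
  f_t(t,x)  = -6*exp(-6*t - 4*x/5)
  f_x(t,x)  = -4*exp(-6*t - 4*x/5)/5
  f_xx(t,x) = 16*exp(-6*t - 4*x/5)/25
Assemble drift = f_t + (1/2) f_xx = -142*exp(-6*t - 4*x/5)/25 and diffusion = f_x = -4*exp(-6*t - 4*x/5)/5. Substituting x = B_t:
  d(exp(-4*B_t/5 - 6*t)) = (-142*exp(-4*B_t/5 - 6*t)/25) dt + (-4*exp(-4*B_t/5 - 6*t)/5) dB_t.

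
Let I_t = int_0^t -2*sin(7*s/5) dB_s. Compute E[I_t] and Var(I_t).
E[I_t] = 0; Var(I_t) = 2*t - 5*sin(14*t/5)/7

The Itô integral of a deterministic integrand f(s) has mean 0 because each increment f(s) * (B_{s+ds} - B_s) has mean 0. By the Itô isometry:
  Var( int_0^t f(s) dB_s ) = E[ (int_0^t f(s) dB_s)^2 ] = int_0^t f(s)^2 ds.
Here f(s) = -2*sin(7*s/5), so f(s)^2 = 4*sin(7*s/5)^2. Integrate:
  int_0^t (4*sin(7*s/5)^2) ds = 2*t - 5*sin(14*t/5)/7.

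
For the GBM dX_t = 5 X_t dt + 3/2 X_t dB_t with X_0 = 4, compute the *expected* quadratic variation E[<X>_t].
E[<X>_t] = 144*exp(49*t/4)/49 - 144/49

<X>_t = int_0^t ((3/2) * X_s)^2 ds. Taking expectation inside the integral: E[<X>_t] = (3/2)^2 * int_0^t E[X_s^2] ds. For GBM, E[X_s^2] = x_0^2 * exp((2 mu + sigma^2) s). Integrating:
  E[<X>_t] = (3/2)^2 * 4^2 * (exp((2*5 + (3/2)^2) t) - 1) / (2*5 + (3/2)^2)
           = (3/2)^2 * 4^2 * (exp((49/4) t) - 1) / (49/4) = 144*exp(49*t/4)/49 - 144/49.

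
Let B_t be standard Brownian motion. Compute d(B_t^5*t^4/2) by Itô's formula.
d(B_t^5*t^4/2) = (B_t^3*t^3*(2*B_t^2 + 5*t)) dt + (5*B_t^4*t^4/2) dB_t

Itô's formula for f(t, x): d f(t, B_t) = (f_t + (1/2) f_xx) dt + f_x dB_t. Compute partials of f(t, x) = t^4*x^5/2:
  f_t(t,x)  = 2*t^3*x^5
  f_x(t,x)  = 5*t^4*x^4/2
  f_xx(t,x) = 10*t^4*x^3
Assemble drift = f_t + (1/2) f_xx = t^3*x^3*(5*t + 2*x^2) and diffusion = f_x = 5*t^4*x^4/2. Substituting x = B_t:
  d(B_t^5*t^4/2) = (B_t^3*t^3*(2*B_t^2 + 5*t)) dt + (5*B_t^4*t^4/2) dB_t.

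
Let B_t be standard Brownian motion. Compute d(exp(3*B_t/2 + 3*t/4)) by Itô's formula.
d(exp(3*B_t/2 + 3*t/4)) = (15*exp(3*B_t/2 + 3*t/4)/8) dt + (3*exp(3*B_t/2 + 3*t/4)/2) dB_t

Itô's formula for f(t, x): d f(t, B_t) = (f_t + (1/2) f_xx) dt + f_x dB_t. Compute partials of f(t, x) = exp(3*t/4 + 3*x/2):
  f_t(t,x)  = 3*exp(3*t/4 + 3*x/2)/4
  f_x(t,x)  = 3*exp(3*t/4 + 3*x/2)/2
  f_xx(t,x) = 9*exp(3*t/4 + 3*x/2)/4
Assemble drift = f_t + (1/2) f_xx = 15*exp(3*t/4 + 3*x/2)/8 and diffusion = f_x = 3*exp(3*t/4 + 3*x/2)/2. Substituting x = B_t:
  d(exp(3*B_t/2 + 3*t/4)) = (15*exp(3*B_t/2 + 3*t/4)/8) dt + (3*exp(3*B_t/2 + 3*t/4)/2) dB_t.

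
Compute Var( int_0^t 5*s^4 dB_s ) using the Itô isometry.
Var = 25*t^9/9

The Itô integral of a deterministic integrand f(s) has mean 0 because each increment f(s) * (B_{s+ds} - B_s) has mean 0. By the Itô isometry:
  Var( int_0^t f(s) dB_s ) = E[ (int_0^t f(s) dB_s)^2 ] = int_0^t f(s)^2 ds.
Here f(s) = 5*s^4, so f(s)^2 = 25*s^8. Integrate:
  int_0^t (25*s^8) ds = 25*t^9/9.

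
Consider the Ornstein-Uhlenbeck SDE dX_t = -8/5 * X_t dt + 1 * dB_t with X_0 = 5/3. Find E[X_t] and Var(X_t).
E[X_t] = 5*exp(-8*t/5)/3; Var(X_t) = 5/16 - 5*exp(-16*t/5)/16

The OU SDE dX = -theta X dt + sigma dB admits the integrating factor exp(theta t): d(exp(theta t) X_t) = sigma exp(theta t) dB_t. Integrating from 0 to t:
  X_t = x_0 * exp(-theta t) + sigma * int_0^t exp(-theta (t-s)) dB_s.
The Itô integral has mean 0 and (by the Itô isometry) variance sigma^2 * int_0^t exp(-2 theta (t - s)) ds = sigma^2 * (1 - exp(-2 theta t)) / (2 theta).
With theta = 8/5, sigma = 1, x_0 = 5/3:
  E[X_t] = 5/3 * exp(-8/5 t) = 5*exp(-8*t/5)/3
  Var(X_t) = (1)^2 * (1 - exp(-2*8/5 t)) / (2 * 8/5) = 5/16 - 5*exp(-16*t/5)/16.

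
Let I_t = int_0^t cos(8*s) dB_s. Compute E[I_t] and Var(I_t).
E[I_t] = 0; Var(I_t) = t/2 + sin(8*t)*cos(8*t)/16

The Itô integral of a deterministic integrand f(s) has mean 0 because each increment f(s) * (B_{s+ds} - B_s) has mean 0. By the Itô isometry:
  Var( int_0^t f(s) dB_s ) = E[ (int_0^t f(s) dB_s)^2 ] = int_0^t f(s)^2 ds.
Here f(s) = cos(8*s), so f(s)^2 = cos(8*s)^2. Integrate:
  int_0^t (cos(8*s)^2) ds = t/2 + sin(8*t)*cos(8*t)/16.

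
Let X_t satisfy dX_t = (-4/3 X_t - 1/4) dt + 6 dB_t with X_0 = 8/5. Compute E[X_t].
E[X_t] = -3/16 + 143*exp(-4*t/3)/80

Taking expectations and using E[dB_t] = 0, the mean m(t) = E[X_t] satisfies the ODE m'(t) = a m(t) + b with m(0) = x_0. With a = -4/3, b = -1/4, x_0 = 8/5, the solution is
  m(t) = x_0 * exp(a t) + (b/a) * (exp(a t) - 1)
       = (8/5) * exp((-4/3) t) + ((-1/4)/(-4/3)) * (exp((-4/3) t) - 1)
       = -3/16 + 143*exp(-4*t/3)/80.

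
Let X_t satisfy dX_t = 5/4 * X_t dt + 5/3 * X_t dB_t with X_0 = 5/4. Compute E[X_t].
E[X_t] = 5*exp(5*t/4)/4

For GBM dX = mu X dt + sigma X dB with X_0 = x_0, apply Itô to Y = log X: dY = (mu - sigma^2/2) dt + sigma dB, so Y_t = log(x_0) + (mu - sigma^2/2) t + sigma B_t and hence X_t = x_0 * exp((mu - sigma^2/2) t + sigma B_t).
With mu = 5/4, sigma = 5/3, x_0 = 5/4, this gives:
  X_t = 5/4 * exp((-5/36) * t + (5/3) * B_t).
Since sigma*B_t ~ Normal(0, sigma^2 t), E[exp(sigma*B_t)] = exp(sigma^2 t / 2); so E[X_t] = x_0 * exp((mu - sigma^2/2) t) * exp(sigma^2 t / 2) = x_0 * exp(mu t) = 5*exp(5*t/4)/4.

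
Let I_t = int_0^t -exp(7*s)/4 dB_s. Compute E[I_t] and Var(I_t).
E[I_t] = 0; Var(I_t) = exp(14*t)/224 - 1/224

The Itô integral of a deterministic integrand f(s) has mean 0 because each increment f(s) * (B_{s+ds} - B_s) has mean 0. By the Itô isometry:
  Var( int_0^t f(s) dB_s ) = E[ (int_0^t f(s) dB_s)^2 ] = int_0^t f(s)^2 ds.
Here f(s) = -exp(7*s)/4, so f(s)^2 = exp(14*s)/16. Integrate:
  int_0^t (exp(14*s)/16) ds = exp(14*t)/224 - 1/224.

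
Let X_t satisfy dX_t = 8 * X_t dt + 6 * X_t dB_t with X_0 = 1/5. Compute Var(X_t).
Var(X_t) = (exp(36*t) - 1)*exp(16*t)/25

For GBM dX = mu X dt + sigma X dB with X_0 = x_0, apply Itô to Y = log X: dY = (mu - sigma^2/2) dt + sigma dB, so Y_t = log(x_0) + (mu - sigma^2/2) t + sigma B_t and hence X_t = x_0 * exp((mu - sigma^2/2) t + sigma B_t).
With mu = 8, sigma = 6, x_0 = 1/5, this gives:
  X_t = 1/5 * exp((-10) * t + (6) * B_t).
Since sigma*B_t ~ Normal(0, sigma^2 t), E[exp(sigma*B_t)] = exp(sigma^2 t / 2); so E[X_t] = x_0 * exp((mu - sigma^2/2) t) * exp(sigma^2 t / 2) = x_0 * exp(mu t) = exp(8*t)/5.
Var(X_t) = E[X_t^2] - (E[X_t])^2 = x_0^2 * exp(2 mu t) * (exp(sigma^2 t) - 1) = (exp(36*t) - 1)*exp(16*t)/25.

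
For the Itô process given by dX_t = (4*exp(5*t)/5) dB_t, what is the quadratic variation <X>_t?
<X>_t = 8*exp(10*t)/125 - 8/125

For an Itô process dX_t = a(t) dt + b(t) dB_t, the quadratic variation is <X>_t = int_0^t b(s)^2 ds (the drift term does not contribute). Here b(s) = 4*exp(5*s)/5, so
  b(s)^2 = 16*exp(10*s)/25.
Integrating from 0 to t:
  <X>_t = int_0^t (16*exp(10*s)/25) ds = 8*exp(10*t)/125 - 8/125.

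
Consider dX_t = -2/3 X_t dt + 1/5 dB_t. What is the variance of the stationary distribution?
lim Var(X_t) = 3/100

The OU SDE dX = -theta X dt + sigma dB admits the integrating factor exp(theta t): d(exp(theta t) X_t) = sigma exp(theta t) dB_t. Integrating from 0 to t gives X_t = x_0 * exp(-theta t) + sigma * int_0^t exp(-theta (t-s)) dB_s for any initial x_0. The Itô integral has variance (by the Itô isometry) sigma^2 * int_0^t exp(-2 theta (t - s)) ds = sigma^2 * (1 - exp(-2 theta t)) / (2 theta), independent of x_0.
With theta = 2/3, sigma = 1/5:
  Var(X_t) = (1/5)^2 * (1 - exp(-2*2/3 t)) / (2 * 2/3) = 3/100 - 3*exp(-4*t/3)/100.
As t -> infinity, exp(-2*2/3 t) -> 0, so the stationary variance is sigma^2 / (2 theta) = 3/100.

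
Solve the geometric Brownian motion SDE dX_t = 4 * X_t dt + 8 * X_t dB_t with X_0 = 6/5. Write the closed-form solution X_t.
X_t = 6/5 * exp((-28) * t + (8) * B_t)

For GBM dX = mu X dt + sigma X dB with X_0 = x_0, apply Itô to Y = log X: dY = (mu - sigma^2/2) dt + sigma dB, so Y_t = log(x_0) + (mu - sigma^2/2) t + sigma B_t and hence X_t = x_0 * exp((mu - sigma^2/2) t + sigma B_t).
With mu = 4, sigma = 8, x_0 = 6/5, this gives:
  X_t = 6/5 * exp((-28) * t + (8) * B_t).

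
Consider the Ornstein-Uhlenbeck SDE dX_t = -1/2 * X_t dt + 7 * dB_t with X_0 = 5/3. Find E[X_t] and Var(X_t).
E[X_t] = 5*exp(-t/2)/3; Var(X_t) = 49 - 49*exp(-t)

The OU SDE dX = -theta X dt + sigma dB admits the integrating factor exp(theta t): d(exp(theta t) X_t) = sigma exp(theta t) dB_t. Integrating from 0 to t:
  X_t = x_0 * exp(-theta t) + sigma * int_0^t exp(-theta (t-s)) dB_s.
The Itô integral has mean 0 and (by the Itô isometry) variance sigma^2 * int_0^t exp(-2 theta (t - s)) ds = sigma^2 * (1 - exp(-2 theta t)) / (2 theta).
With theta = 1/2, sigma = 7, x_0 = 5/3:
  E[X_t] = 5/3 * exp(-1/2 t) = 5*exp(-t/2)/3
  Var(X_t) = (7)^2 * (1 - exp(-2*1/2 t)) / (2 * 1/2) = 49 - 49*exp(-t).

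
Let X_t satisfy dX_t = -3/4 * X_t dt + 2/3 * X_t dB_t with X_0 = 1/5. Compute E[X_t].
E[X_t] = exp(-3*t/4)/5

For GBM dX = mu X dt + sigma X dB with X_0 = x_0, apply Itô to Y = log X: dY = (mu - sigma^2/2) dt + sigma dB, so Y_t = log(x_0) + (mu - sigma^2/2) t + sigma B_t and hence X_t = x_0 * exp((mu - sigma^2/2) t + sigma B_t).
With mu = -3/4, sigma = 2/3, x_0 = 1/5, this gives:
  X_t = 1/5 * exp((-35/36) * t + (2/3) * B_t).
Since sigma*B_t ~ Normal(0, sigma^2 t), E[exp(sigma*B_t)] = exp(sigma^2 t / 2); so E[X_t] = x_0 * exp((mu - sigma^2/2) t) * exp(sigma^2 t / 2) = x_0 * exp(mu t) = exp(-3*t/4)/5.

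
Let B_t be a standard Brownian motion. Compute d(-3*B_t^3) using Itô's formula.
d(-3*B_t^3) = (-9*B_t) dt + (-9*B_t^2) dB_t

Itô's formula for f(B_t) gives d f(B_t) = f'(B_t) dB_t + (1/2) f''(B_t) dt. Compute derivatives of f(x) = -3*x^3:
  f'(x)  = -9*x^2
  f''(x) = -18*x
Substitute x = B_t and multiply the f'' term by 1/2:
  drift     = (1/2) * (-18*x) evaluated at B_t = -9*B_t
  diffusion = (-9*x^2) evaluated at B_t = -9*B_t^2
Therefore d(-3*B_t^3) = (-9*B_t) dt + (-9*B_t^2) dB_t.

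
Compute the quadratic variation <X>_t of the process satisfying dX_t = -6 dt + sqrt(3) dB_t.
<X>_t = 3*t

For an Itô process dX_t = a(t) dt + b(t) dB_t, the quadratic variation is <X>_t = int_0^t b(s)^2 ds (the drift term does not contribute). Here b(s) = sqrt(3), so
  b(s)^2 = 3.
Integrating from 0 to t:
  <X>_t = int_0^t (3) ds = 3*t.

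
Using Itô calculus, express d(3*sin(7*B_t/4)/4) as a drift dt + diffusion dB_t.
d(3*sin(7*B_t/4)/4) = (-147*sin(7*B_t/4)/128) dt + (21*cos(7*B_t/4)/16) dB_t

Itô's formula for f(B_t) gives d f(B_t) = f'(B_t) dB_t + (1/2) f''(B_t) dt. Compute derivatives of f(x) = 3*sin(7*x/4)/4:
  f'(x)  = 21*cos(7*x/4)/16
  f''(x) = -147*sin(7*x/4)/64
Substitute x = B_t and multiply the f'' term by 1/2:
  drift     = (1/2) * (-147*sin(7*x/4)/64) evaluated at B_t = -147*sin(7*B_t/4)/128
  diffusion = (21*cos(7*x/4)/16) evaluated at B_t = 21*cos(7*B_t/4)/16
Therefore d(3*sin(7*B_t/4)/4) = (-147*sin(7*B_t/4)/128) dt + (21*cos(7*B_t/4)/16) dB_t.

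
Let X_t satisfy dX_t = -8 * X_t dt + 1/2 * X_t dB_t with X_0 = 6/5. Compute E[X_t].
E[X_t] = 6*exp(-8*t)/5

For GBM dX = mu X dt + sigma X dB with X_0 = x_0, apply Itô to Y = log X: dY = (mu - sigma^2/2) dt + sigma dB, so Y_t = log(x_0) + (mu - sigma^2/2) t + sigma B_t and hence X_t = x_0 * exp((mu - sigma^2/2) t + sigma B_t).
With mu = -8, sigma = 1/2, x_0 = 6/5, this gives:
  X_t = 6/5 * exp((-65/8) * t + (1/2) * B_t).
Since sigma*B_t ~ Normal(0, sigma^2 t), E[exp(sigma*B_t)] = exp(sigma^2 t / 2); so E[X_t] = x_0 * exp((mu - sigma^2/2) t) * exp(sigma^2 t / 2) = x_0 * exp(mu t) = 6*exp(-8*t)/5.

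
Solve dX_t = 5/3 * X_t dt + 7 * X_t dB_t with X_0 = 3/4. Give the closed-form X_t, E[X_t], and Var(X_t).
X_t = 3/4 * exp((-137/6) t + (7) B_t); E[X_t] = 3*exp(5*t/3)/4; Var(X_t) = 9*(exp(49*t) - 1)*exp(10*t/3)/16

For GBM dX = mu X dt + sigma X dB with X_0 = x_0, apply Itô to Y = log X: dY = (mu - sigma^2/2) dt + sigma dB, so Y_t = log(x_0) + (mu - sigma^2/2) t + sigma B_t and hence X_t = x_0 * exp((mu - sigma^2/2) t + sigma B_t).
With mu = 5/3, sigma = 7, x_0 = 3/4, this gives:
  X_t = 3/4 * exp((-137/6) * t + (7) * B_t).
Since sigma*B_t ~ Normal(0, sigma^2 t), E[exp(sigma*B_t)] = exp(sigma^2 t / 2); so E[X_t] = x_0 * exp((mu - sigma^2/2) t) * exp(sigma^2 t / 2) = x_0 * exp(mu t) = 3*exp(5*t/3)/4.
Var(X_t) = E[X_t^2] - (E[X_t])^2 = x_0^2 * exp(2 mu t) * (exp(sigma^2 t) - 1) = 9*(exp(49*t) - 1)*exp(10*t/3)/16.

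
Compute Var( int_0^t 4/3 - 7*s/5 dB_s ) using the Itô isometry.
Var = t*(147*t^2 - 420*t + 400)/225

The Itô integral of a deterministic integrand f(s) has mean 0 because each increment f(s) * (B_{s+ds} - B_s) has mean 0. By the Itô isometry:
  Var( int_0^t f(s) dB_s ) = E[ (int_0^t f(s) dB_s)^2 ] = int_0^t f(s)^2 ds.
Here f(s) = 4/3 - 7*s/5, so f(s)^2 = (21*s - 20)^2/225. Integrate:
  int_0^t ((21*s - 20)^2/225) ds = t*(147*t^2 - 420*t + 400)/225.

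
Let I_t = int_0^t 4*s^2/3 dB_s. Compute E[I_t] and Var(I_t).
E[I_t] = 0; Var(I_t) = 16*t^5/45

The Itô integral of a deterministic integrand f(s) has mean 0 because each increment f(s) * (B_{s+ds} - B_s) has mean 0. By the Itô isometry:
  Var( int_0^t f(s) dB_s ) = E[ (int_0^t f(s) dB_s)^2 ] = int_0^t f(s)^2 ds.
Here f(s) = 4*s^2/3, so f(s)^2 = 16*s^4/9. Integrate:
  int_0^t (16*s^4/9) ds = 16*t^5/45.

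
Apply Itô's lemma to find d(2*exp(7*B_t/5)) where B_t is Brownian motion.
d(2*exp(7*B_t/5)) = (49*exp(7*B_t/5)/25) dt + (14*exp(7*B_t/5)/5) dB_t

Itô's formula for f(B_t) gives d f(B_t) = f'(B_t) dB_t + (1/2) f''(B_t) dt. Compute derivatives of f(x) = 2*exp(7*x/5):
  f'(x)  = 14*exp(7*x/5)/5
  f''(x) = 98*exp(7*x/5)/25
Substitute x = B_t and multiply the f'' term by 1/2:
  drift     = (1/2) * (98*exp(7*x/5)/25) evaluated at B_t = 49*exp(7*B_t/5)/25
  diffusion = (14*exp(7*x/5)/5) evaluated at B_t = 14*exp(7*B_t/5)/5
Therefore d(2*exp(7*B_t/5)) = (49*exp(7*B_t/5)/25) dt + (14*exp(7*B_t/5)/5) dB_t.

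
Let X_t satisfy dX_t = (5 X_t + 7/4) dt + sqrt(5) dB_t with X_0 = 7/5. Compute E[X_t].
E[X_t] = 7*exp(5*t)/4 - 7/20

Taking expectations and using E[dB_t] = 0, the mean m(t) = E[X_t] satisfies the ODE m'(t) = a m(t) + b with m(0) = x_0. With a = 5, b = 7/4, x_0 = 7/5, the solution is
  m(t) = x_0 * exp(a t) + (b/a) * (exp(a t) - 1)
       = (7/5) * exp(5 t) + ((7/4)/5) * (exp(5 t) - 1)
       = 7*exp(5*t)/4 - 7/20.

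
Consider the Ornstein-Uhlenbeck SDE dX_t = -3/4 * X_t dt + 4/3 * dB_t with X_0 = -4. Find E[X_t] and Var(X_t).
E[X_t] = -4*exp(-3*t/4); Var(X_t) = 32/27 - 32*exp(-3*t/2)/27

The OU SDE dX = -theta X dt + sigma dB admits the integrating factor exp(theta t): d(exp(theta t) X_t) = sigma exp(theta t) dB_t. Integrating from 0 to t:
  X_t = x_0 * exp(-theta t) + sigma * int_0^t exp(-theta (t-s)) dB_s.
The Itô integral has mean 0 and (by the Itô isometry) variance sigma^2 * int_0^t exp(-2 theta (t - s)) ds = sigma^2 * (1 - exp(-2 theta t)) / (2 theta).
With theta = 3/4, sigma = 4/3, x_0 = -4:
  E[X_t] = -4 * exp(-3/4 t) = -4*exp(-3*t/4)
  Var(X_t) = (4/3)^2 * (1 - exp(-2*3/4 t)) / (2 * 3/4) = 32/27 - 32*exp(-3*t/2)/27.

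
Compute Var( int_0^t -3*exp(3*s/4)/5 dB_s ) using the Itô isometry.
Var = 6*exp(3*t/2)/25 - 6/25

The Itô integral of a deterministic integrand f(s) has mean 0 because each increment f(s) * (B_{s+ds} - B_s) has mean 0. By the Itô isometry:
  Var( int_0^t f(s) dB_s ) = E[ (int_0^t f(s) dB_s)^2 ] = int_0^t f(s)^2 ds.
Here f(s) = -3*exp(3*s/4)/5, so f(s)^2 = 9*exp(3*s/2)/25. Integrate:
  int_0^t (9*exp(3*s/2)/25) ds = 6*exp(3*t/2)/25 - 6/25.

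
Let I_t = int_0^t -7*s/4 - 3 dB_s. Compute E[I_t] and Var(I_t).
E[I_t] = 0; Var(I_t) = t*(49*t^2 + 252*t + 432)/48

The Itô integral of a deterministic integrand f(s) has mean 0 because each increment f(s) * (B_{s+ds} - B_s) has mean 0. By the Itô isometry:
  Var( int_0^t f(s) dB_s ) = E[ (int_0^t f(s) dB_s)^2 ] = int_0^t f(s)^2 ds.
Here f(s) = -7*s/4 - 3, so f(s)^2 = (7*s + 12)^2/16. Integrate:
  int_0^t ((7*s + 12)^2/16) ds = t*(49*t^2 + 252*t + 432)/48.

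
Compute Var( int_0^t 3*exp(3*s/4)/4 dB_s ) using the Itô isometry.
Var = 3*exp(3*t/2)/8 - 3/8

The Itô integral of a deterministic integrand f(s) has mean 0 because each increment f(s) * (B_{s+ds} - B_s) has mean 0. By the Itô isometry:
  Var( int_0^t f(s) dB_s ) = E[ (int_0^t f(s) dB_s)^2 ] = int_0^t f(s)^2 ds.
Here f(s) = 3*exp(3*s/4)/4, so f(s)^2 = 9*exp(3*s/2)/16. Integrate:
  int_0^t (9*exp(3*s/2)/16) ds = 3*exp(3*t/2)/8 - 3/8.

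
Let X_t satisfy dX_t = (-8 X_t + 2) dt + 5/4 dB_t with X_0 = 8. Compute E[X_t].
E[X_t] = 1/4 + 31*exp(-8*t)/4

Taking expectations and using E[dB_t] = 0, the mean m(t) = E[X_t] satisfies the ODE m'(t) = a m(t) + b with m(0) = x_0. With a = -8, b = 2, x_0 = 8, the solution is
  m(t) = x_0 * exp(a t) + (b/a) * (exp(a t) - 1)
       = 8 * exp((-8) t) + (2/(-8)) * (exp((-8) t) - 1)
       = 1/4 + 31*exp(-8*t)/4.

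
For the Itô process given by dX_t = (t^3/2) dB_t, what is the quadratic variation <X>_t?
<X>_t = t^7/28

For an Itô process dX_t = a(t) dt + b(t) dB_t, the quadratic variation is <X>_t = int_0^t b(s)^2 ds (the drift term does not contribute). Here b(s) = s^3/2, so
  b(s)^2 = s^6/4.
Integrating from 0 to t:
  <X>_t = int_0^t (s^6/4) ds = t^7/28.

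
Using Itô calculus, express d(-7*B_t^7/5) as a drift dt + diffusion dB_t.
d(-7*B_t^7/5) = (-147*B_t^5/5) dt + (-49*B_t^6/5) dB_t

Itô's formula for f(B_t) gives d f(B_t) = f'(B_t) dB_t + (1/2) f''(B_t) dt. Compute derivatives of f(x) = -7*x^7/5:
  f'(x)  = -49*x^6/5
  f''(x) = -294*x^5/5
Substitute x = B_t and multiply the f'' term by 1/2:
  drift     = (1/2) * (-294*x^5/5) evaluated at B_t = -147*B_t^5/5
  diffusion = (-49*x^6/5) evaluated at B_t = -49*B_t^6/5
Therefore d(-7*B_t^7/5) = (-147*B_t^5/5) dt + (-49*B_t^6/5) dB_t.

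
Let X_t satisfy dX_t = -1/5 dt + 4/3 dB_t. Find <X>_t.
<X>_t = 16*t/9

For an Itô process dX_t = a(t) dt + b(t) dB_t, the quadratic variation is <X>_t = int_0^t b(s)^2 ds (the drift term does not contribute). Here b(s) = 4/3, so
  b(s)^2 = 16/9.
Integrating from 0 to t:
  <X>_t = int_0^t (16/9) ds = 16*t/9.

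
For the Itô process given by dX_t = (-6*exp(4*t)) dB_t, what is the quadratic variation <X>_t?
<X>_t = 9*exp(8*t)/2 - 9/2

For an Itô process dX_t = a(t) dt + b(t) dB_t, the quadratic variation is <X>_t = int_0^t b(s)^2 ds (the drift term does not contribute). Here b(s) = -6*exp(4*s), so
  b(s)^2 = 36*exp(8*s).
Integrating from 0 to t:
  <X>_t = int_0^t (36*exp(8*s)) ds = 9*exp(8*t)/2 - 9/2.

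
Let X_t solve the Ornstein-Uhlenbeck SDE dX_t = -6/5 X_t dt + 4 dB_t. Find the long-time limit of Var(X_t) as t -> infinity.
lim Var(X_t) = 20/3

The OU SDE dX = -theta X dt + sigma dB admits the integrating factor exp(theta t): d(exp(theta t) X_t) = sigma exp(theta t) dB_t. Integrating from 0 to t gives X_t = x_0 * exp(-theta t) + sigma * int_0^t exp(-theta (t-s)) dB_s for any initial x_0. The Itô integral has variance (by the Itô isometry) sigma^2 * int_0^t exp(-2 theta (t - s)) ds = sigma^2 * (1 - exp(-2 theta t)) / (2 theta), independent of x_0.
With theta = 6/5, sigma = 4:
  Var(X_t) = (4)^2 * (1 - exp(-2*6/5 t)) / (2 * 6/5) = 20/3 - 20*exp(-12*t/5)/3.
As t -> infinity, exp(-2*6/5 t) -> 0, so the stationary variance is sigma^2 / (2 theta) = 20/3.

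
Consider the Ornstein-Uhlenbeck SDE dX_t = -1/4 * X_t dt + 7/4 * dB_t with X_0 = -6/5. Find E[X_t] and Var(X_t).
E[X_t] = -6*exp(-t/4)/5; Var(X_t) = 49/8 - 49*exp(-t/2)/8

The OU SDE dX = -theta X dt + sigma dB admits the integrating factor exp(theta t): d(exp(theta t) X_t) = sigma exp(theta t) dB_t. Integrating from 0 to t:
  X_t = x_0 * exp(-theta t) + sigma * int_0^t exp(-theta (t-s)) dB_s.
The Itô integral has mean 0 and (by the Itô isometry) variance sigma^2 * int_0^t exp(-2 theta (t - s)) ds = sigma^2 * (1 - exp(-2 theta t)) / (2 theta).
With theta = 1/4, sigma = 7/4, x_0 = -6/5:
  E[X_t] = -6/5 * exp(-1/4 t) = -6*exp(-t/4)/5
  Var(X_t) = (7/4)^2 * (1 - exp(-2*1/4 t)) / (2 * 1/4) = 49/8 - 49*exp(-t/2)/8.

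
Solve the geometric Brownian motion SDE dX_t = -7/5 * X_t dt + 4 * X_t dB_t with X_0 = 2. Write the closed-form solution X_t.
X_t = 2 * exp((-47/5) * t + (4) * B_t)

For GBM dX = mu X dt + sigma X dB with X_0 = x_0, apply Itô to Y = log X: dY = (mu - sigma^2/2) dt + sigma dB, so Y_t = log(x_0) + (mu - sigma^2/2) t + sigma B_t and hence X_t = x_0 * exp((mu - sigma^2/2) t + sigma B_t).
With mu = -7/5, sigma = 4, x_0 = 2, this gives:
  X_t = 2 * exp((-47/5) * t + (4) * B_t).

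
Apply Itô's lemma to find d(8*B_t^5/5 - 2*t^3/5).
d(8*B_t^5/5 - 2*t^3/5) = (16*B_t^3 - 6*t^2/5) dt + (8*B_t^4) dB_t

Itô's formula for f(t, x): d f(t, B_t) = (f_t + (1/2) f_xx) dt + f_x dB_t. Compute partials of f(t, x) = -2*t^3/5 + 8*x^5/5:
  f_t(t,x)  = -6*t^2/5
  f_x(t,x)  = 8*x^4
  f_xx(t,x) = 32*x^3
Assemble drift = f_t + (1/2) f_xx = -6*t^2/5 + 16*x^3 and diffusion = f_x = 8*x^4. Substituting x = B_t:
  d(8*B_t^5/5 - 2*t^3/5) = (16*B_t^3 - 6*t^2/5) dt + (8*B_t^4) dB_t.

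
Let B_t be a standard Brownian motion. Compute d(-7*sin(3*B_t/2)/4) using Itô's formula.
d(-7*sin(3*B_t/2)/4) = (63*sin(3*B_t/2)/32) dt + (-21*cos(3*B_t/2)/8) dB_t

Itô's formula for f(B_t) gives d f(B_t) = f'(B_t) dB_t + (1/2) f''(B_t) dt. Compute derivatives of f(x) = -7*sin(3*x/2)/4:
  f'(x)  = -21*cos(3*x/2)/8
  f''(x) = 63*sin(3*x/2)/16
Substitute x = B_t and multiply the f'' term by 1/2:
  drift     = (1/2) * (63*sin(3*x/2)/16) evaluated at B_t = 63*sin(3*B_t/2)/32
  diffusion = (-21*cos(3*x/2)/8) evaluated at B_t = -21*cos(3*B_t/2)/8
Therefore d(-7*sin(3*B_t/2)/4) = (63*sin(3*B_t/2)/32) dt + (-21*cos(3*B_t/2)/8) dB_t.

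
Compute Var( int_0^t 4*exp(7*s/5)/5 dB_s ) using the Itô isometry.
Var = 8*exp(14*t/5)/35 - 8/35

The Itô integral of a deterministic integrand f(s) has mean 0 because each increment f(s) * (B_{s+ds} - B_s) has mean 0. By the Itô isometry:
  Var( int_0^t f(s) dB_s ) = E[ (int_0^t f(s) dB_s)^2 ] = int_0^t f(s)^2 ds.
Here f(s) = 4*exp(7*s/5)/5, so f(s)^2 = 16*exp(14*s/5)/25. Integrate:
  int_0^t (16*exp(14*s/5)/25) ds = 8*exp(14*t/5)/35 - 8/35.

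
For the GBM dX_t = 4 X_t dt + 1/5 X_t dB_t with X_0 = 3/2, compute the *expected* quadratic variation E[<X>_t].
E[<X>_t] = 3*exp(201*t/25)/268 - 3/268

<X>_t = int_0^t ((1/5) * X_s)^2 ds. Taking expectation inside the integral: E[<X>_t] = (1/5)^2 * int_0^t E[X_s^2] ds. For GBM, E[X_s^2] = x_0^2 * exp((2 mu + sigma^2) s). Integrating:
  E[<X>_t] = (1/5)^2 * (3/2)^2 * (exp((2*4 + (1/5)^2) t) - 1) / (2*4 + (1/5)^2)
           = (1/5)^2 * (3/2)^2 * (exp((201/25) t) - 1) / (201/25) = 3*exp(201*t/25)/268 - 3/268.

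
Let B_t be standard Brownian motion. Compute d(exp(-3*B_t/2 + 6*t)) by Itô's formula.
d(exp(-3*B_t/2 + 6*t)) = (57*exp(-3*B_t/2 + 6*t)/8) dt + (-3*exp(-3*B_t/2 + 6*t)/2) dB_t

Itô's formula for f(t, x): d f(t, B_t) = (f_t + (1/2) f_xx) dt + f_x dB_t. Compute partials of f(t, x) = exp(6*t - 3*x/2):
  f_t(t,x)  = 6*exp(6*t - 3*x/2)
  f_x(t,x)  = -3*exp(6*t - 3*x/2)/2
  f_xx(t,x) = 9*exp(6*t - 3*x/2)/4
Assemble drift = f_t + (1/2) f_xx = 57*exp(6*t - 3*x/2)/8 and diffusion = f_x = -3*exp(6*t - 3*x/2)/2. Substituting x = B_t:
  d(exp(-3*B_t/2 + 6*t)) = (57*exp(-3*B_t/2 + 6*t)/8) dt + (-3*exp(-3*B_t/2 + 6*t)/2) dB_t.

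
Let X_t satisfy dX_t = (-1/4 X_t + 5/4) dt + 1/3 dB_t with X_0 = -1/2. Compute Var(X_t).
Var(X_t) = 2/9 - 2*exp(-t/2)/9

The variance V(t) = Var(X_t) satisfies V'(t) = 2 a V(t) + c^2 with V(0) = 0 (drift coefficient is linear in X, diffusion is constant). With a = -1/4, c = 1/3, the solution is
  V(t) = (c^2 / (2 a)) * (exp(2 a t) - 1)
       = ((1/3)^2 / (2*(-1/4))) * (exp((-1/2) t) - 1)
       = 2/9 - 2*exp(-t/2)/9.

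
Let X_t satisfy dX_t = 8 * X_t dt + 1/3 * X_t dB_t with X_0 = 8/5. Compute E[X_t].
E[X_t] = 8*exp(8*t)/5

For GBM dX = mu X dt + sigma X dB with X_0 = x_0, apply Itô to Y = log X: dY = (mu - sigma^2/2) dt + sigma dB, so Y_t = log(x_0) + (mu - sigma^2/2) t + sigma B_t and hence X_t = x_0 * exp((mu - sigma^2/2) t + sigma B_t).
With mu = 8, sigma = 1/3, x_0 = 8/5, this gives:
  X_t = 8/5 * exp((143/18) * t + (1/3) * B_t).
Since sigma*B_t ~ Normal(0, sigma^2 t), E[exp(sigma*B_t)] = exp(sigma^2 t / 2); so E[X_t] = x_0 * exp((mu - sigma^2/2) t) * exp(sigma^2 t / 2) = x_0 * exp(mu t) = 8*exp(8*t)/5.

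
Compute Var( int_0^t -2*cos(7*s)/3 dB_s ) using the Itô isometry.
Var = 2*t/9 + sin(14*t)/63

The Itô integral of a deterministic integrand f(s) has mean 0 because each increment f(s) * (B_{s+ds} - B_s) has mean 0. By the Itô isometry:
  Var( int_0^t f(s) dB_s ) = E[ (int_0^t f(s) dB_s)^2 ] = int_0^t f(s)^2 ds.
Here f(s) = -2*cos(7*s)/3, so f(s)^2 = 4*cos(7*s)^2/9. Integrate:
  int_0^t (4*cos(7*s)^2/9) ds = 2*t/9 + sin(14*t)/63.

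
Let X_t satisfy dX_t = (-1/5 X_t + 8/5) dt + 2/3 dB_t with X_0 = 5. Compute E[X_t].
E[X_t] = 8 - 3*exp(-t/5)

Taking expectations and using E[dB_t] = 0, the mean m(t) = E[X_t] satisfies the ODE m'(t) = a m(t) + b with m(0) = x_0. With a = -1/5, b = 8/5, x_0 = 5, the solution is
  m(t) = x_0 * exp(a t) + (b/a) * (exp(a t) - 1)
       = 5 * exp((-1/5) t) + ((8/5)/(-1/5)) * (exp((-1/5) t) - 1)
       = 8 - 3*exp(-t/5).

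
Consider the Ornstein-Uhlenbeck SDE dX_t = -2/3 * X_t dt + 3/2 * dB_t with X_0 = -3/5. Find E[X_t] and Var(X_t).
E[X_t] = -3*exp(-2*t/3)/5; Var(X_t) = 27/16 - 27*exp(-4*t/3)/16

The OU SDE dX = -theta X dt + sigma dB admits the integrating factor exp(theta t): d(exp(theta t) X_t) = sigma exp(theta t) dB_t. Integrating from 0 to t:
  X_t = x_0 * exp(-theta t) + sigma * int_0^t exp(-theta (t-s)) dB_s.
The Itô integral has mean 0 and (by the Itô isometry) variance sigma^2 * int_0^t exp(-2 theta (t - s)) ds = sigma^2 * (1 - exp(-2 theta t)) / (2 theta).
With theta = 2/3, sigma = 3/2, x_0 = -3/5:
  E[X_t] = -3/5 * exp(-2/3 t) = -3*exp(-2*t/3)/5
  Var(X_t) = (3/2)^2 * (1 - exp(-2*2/3 t)) / (2 * 2/3) = 27/16 - 27*exp(-4*t/3)/16.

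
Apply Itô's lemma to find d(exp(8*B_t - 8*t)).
d(exp(8*B_t - 8*t)) = (24*exp(8*B_t - 8*t)) dt + (8*exp(8*B_t - 8*t)) dB_t

Itô's formula for f(t, x): d f(t, B_t) = (f_t + (1/2) f_xx) dt + f_x dB_t. Compute partials of f(t, x) = exp(-8*t + 8*x):
  f_t(t,x)  = -8*exp(-8*t + 8*x)
  f_x(t,x)  = 8*exp(-8*t + 8*x)
  f_xx(t,x) = 64*exp(-8*t + 8*x)
Assemble drift = f_t + (1/2) f_xx = 24*exp(-8*t + 8*x) and diffusion = f_x = 8*exp(-8*t + 8*x). Substituting x = B_t:
  d(exp(8*B_t - 8*t)) = (24*exp(8*B_t - 8*t)) dt + (8*exp(8*B_t - 8*t)) dB_t.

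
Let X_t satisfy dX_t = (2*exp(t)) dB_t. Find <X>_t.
<X>_t = 2*exp(2*t) - 2

For an Itô process dX_t = a(t) dt + b(t) dB_t, the quadratic variation is <X>_t = int_0^t b(s)^2 ds (the drift term does not contribute). Here b(s) = 2*exp(s), so
  b(s)^2 = 4*exp(2*s).
Integrating from 0 to t:
  <X>_t = int_0^t (4*exp(2*s)) ds = 2*exp(2*t) - 2.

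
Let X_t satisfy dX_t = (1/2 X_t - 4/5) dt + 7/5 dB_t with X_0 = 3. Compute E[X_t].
E[X_t] = 7*exp(t/2)/5 + 8/5

Taking expectations and using E[dB_t] = 0, the mean m(t) = E[X_t] satisfies the ODE m'(t) = a m(t) + b with m(0) = x_0. With a = 1/2, b = -4/5, x_0 = 3, the solution is
  m(t) = x_0 * exp(a t) + (b/a) * (exp(a t) - 1)
       = 3 * exp((1/2) t) + ((-4/5)/(1/2)) * (exp((1/2) t) - 1)
       = 7*exp(t/2)/5 + 8/5.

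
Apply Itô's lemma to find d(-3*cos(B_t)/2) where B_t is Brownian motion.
d(-3*cos(B_t)/2) = (3*cos(B_t)/4) dt + (3*sin(B_t)/2) dB_t

Itô's formula for f(B_t) gives d f(B_t) = f'(B_t) dB_t + (1/2) f''(B_t) dt. Compute derivatives of f(x) = -3*cos(x)/2:
  f'(x)  = 3*sin(x)/2
  f''(x) = 3*cos(x)/2
Substitute x = B_t and multiply the f'' term by 1/2:
  drift     = (1/2) * (3*cos(x)/2) evaluated at B_t = 3*cos(B_t)/4
  diffusion = (3*sin(x)/2) evaluated at B_t = 3*sin(B_t)/2
Therefore d(-3*cos(B_t)/2) = (3*cos(B_t)/4) dt + (3*sin(B_t)/2) dB_t.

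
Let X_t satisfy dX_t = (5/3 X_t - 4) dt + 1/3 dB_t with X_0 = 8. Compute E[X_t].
E[X_t] = 28*exp(5*t/3)/5 + 12/5

Taking expectations and using E[dB_t] = 0, the mean m(t) = E[X_t] satisfies the ODE m'(t) = a m(t) + b with m(0) = x_0. With a = 5/3, b = -4, x_0 = 8, the solution is
  m(t) = x_0 * exp(a t) + (b/a) * (exp(a t) - 1)
       = 8 * exp((5/3) t) + ((-4)/(5/3)) * (exp((5/3) t) - 1)
       = 28*exp(5*t/3)/5 + 12/5.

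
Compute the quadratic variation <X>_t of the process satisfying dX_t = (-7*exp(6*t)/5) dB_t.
<X>_t = 49*exp(12*t)/300 - 49/300

For an Itô process dX_t = a(t) dt + b(t) dB_t, the quadratic variation is <X>_t = int_0^t b(s)^2 ds (the drift term does not contribute). Here b(s) = -7*exp(6*s)/5, so
  b(s)^2 = 49*exp(12*s)/25.
Integrating from 0 to t:
  <X>_t = int_0^t (49*exp(12*s)/25) ds = 49*exp(12*t)/300 - 49/300.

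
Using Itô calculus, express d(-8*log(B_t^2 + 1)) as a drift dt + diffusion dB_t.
d(-8*log(B_t^2 + 1)) = (8*(B_t^2 - 1)/(B_t^2 + 1)^2) dt + (-16*B_t/(B_t^2 + 1)) dB_t

Itô's formula for f(B_t) gives d f(B_t) = f'(B_t) dB_t + (1/2) f''(B_t) dt. Compute derivatives of f(x) = -8*log(x^2 + 1):
  f'(x)  = -16*x/(x^2 + 1)
  f''(x) = 16*(x^2 - 1)/(x^2 + 1)^2
Substitute x = B_t and multiply the f'' term by 1/2:
  drift     = (1/2) * (16*(x^2 - 1)/(x^2 + 1)^2) evaluated at B_t = 8*(B_t^2 - 1)/(B_t^2 + 1)^2
  diffusion = (-16*x/(x^2 + 1)) evaluated at B_t = -16*B_t/(B_t^2 + 1)
Therefore d(-8*log(B_t^2 + 1)) = (8*(B_t^2 - 1)/(B_t^2 + 1)^2) dt + (-16*B_t/(B_t^2 + 1)) dB_t.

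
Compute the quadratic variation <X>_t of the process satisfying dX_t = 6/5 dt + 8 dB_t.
<X>_t = 64*t

For an Itô process dX_t = a(t) dt + b(t) dB_t, the quadratic variation is <X>_t = int_0^t b(s)^2 ds (the drift term does not contribute). Here b(s) = 8, so
  b(s)^2 = 64.
Integrating from 0 to t:
  <X>_t = int_0^t (64) ds = 64*t.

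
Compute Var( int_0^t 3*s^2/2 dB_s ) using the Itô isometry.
Var = 9*t^5/20

The Itô integral of a deterministic integrand f(s) has mean 0 because each increment f(s) * (B_{s+ds} - B_s) has mean 0. By the Itô isometry:
  Var( int_0^t f(s) dB_s ) = E[ (int_0^t f(s) dB_s)^2 ] = int_0^t f(s)^2 ds.
Here f(s) = 3*s^2/2, so f(s)^2 = 9*s^4/4. Integrate:
  int_0^t (9*s^4/4) ds = 9*t^5/20.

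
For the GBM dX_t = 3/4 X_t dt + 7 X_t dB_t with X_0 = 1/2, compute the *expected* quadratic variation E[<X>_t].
E[<X>_t] = 49*exp(101*t/2)/202 - 49/202

<X>_t = int_0^t (7 * X_s)^2 ds. Taking expectation inside the integral: E[<X>_t] = 7^2 * int_0^t E[X_s^2] ds. For GBM, E[X_s^2] = x_0^2 * exp((2 mu + sigma^2) s). Integrating:
  E[<X>_t] = 7^2 * (1/2)^2 * (exp((2*(3/4) + 7^2) t) - 1) / (2*(3/4) + 7^2)
           = 7^2 * (1/2)^2 * (exp((101/2) t) - 1) / (101/2) = 49*exp(101*t/2)/202 - 49/202.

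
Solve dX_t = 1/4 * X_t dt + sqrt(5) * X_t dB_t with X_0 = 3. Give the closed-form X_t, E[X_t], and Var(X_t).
X_t = 3 * exp((-9/4) t + (sqrt(5)) B_t); E[X_t] = 3*exp(t/4); Var(X_t) = 9*(exp(5*t) - 1)*exp(t/2)

For GBM dX = mu X dt + sigma X dB with X_0 = x_0, apply Itô to Y = log X: dY = (mu - sigma^2/2) dt + sigma dB, so Y_t = log(x_0) + (mu - sigma^2/2) t + sigma B_t and hence X_t = x_0 * exp((mu - sigma^2/2) t + sigma B_t).
With mu = 1/4, sigma = sqrt(5), x_0 = 3, this gives:
  X_t = 3 * exp((-9/4) * t + (sqrt(5)) * B_t).
Since sigma*B_t ~ Normal(0, sigma^2 t), E[exp(sigma*B_t)] = exp(sigma^2 t / 2); so E[X_t] = x_0 * exp((mu - sigma^2/2) t) * exp(sigma^2 t / 2) = x_0 * exp(mu t) = 3*exp(t/4).
Var(X_t) = E[X_t^2] - (E[X_t])^2 = x_0^2 * exp(2 mu t) * (exp(sigma^2 t) - 1) = 9*(exp(5*t) - 1)*exp(t/2).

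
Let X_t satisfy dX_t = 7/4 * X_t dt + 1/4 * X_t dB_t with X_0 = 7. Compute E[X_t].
E[X_t] = 7*exp(7*t/4)

For GBM dX = mu X dt + sigma X dB with X_0 = x_0, apply Itô to Y = log X: dY = (mu - sigma^2/2) dt + sigma dB, so Y_t = log(x_0) + (mu - sigma^2/2) t + sigma B_t and hence X_t = x_0 * exp((mu - sigma^2/2) t + sigma B_t).
With mu = 7/4, sigma = 1/4, x_0 = 7, this gives:
  X_t = 7 * exp((55/32) * t + (1/4) * B_t).
Since sigma*B_t ~ Normal(0, sigma^2 t), E[exp(sigma*B_t)] = exp(sigma^2 t / 2); so E[X_t] = x_0 * exp((mu - sigma^2/2) t) * exp(sigma^2 t / 2) = x_0 * exp(mu t) = 7*exp(7*t/4).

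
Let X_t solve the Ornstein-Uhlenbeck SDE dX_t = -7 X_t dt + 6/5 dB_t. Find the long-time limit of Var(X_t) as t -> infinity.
lim Var(X_t) = 18/175

The OU SDE dX = -theta X dt + sigma dB admits the integrating factor exp(theta t): d(exp(theta t) X_t) = sigma exp(theta t) dB_t. Integrating from 0 to t gives X_t = x_0 * exp(-theta t) + sigma * int_0^t exp(-theta (t-s)) dB_s for any initial x_0. The Itô integral has variance (by the Itô isometry) sigma^2 * int_0^t exp(-2 theta (t - s)) ds = sigma^2 * (1 - exp(-2 theta t)) / (2 theta), independent of x_0.
With theta = 7, sigma = 6/5:
  Var(X_t) = (6/5)^2 * (1 - exp(-2*7 t)) / (2 * 7) = 18/175 - 18*exp(-14*t)/175.
As t -> infinity, exp(-2*7 t) -> 0, so the stationary variance is sigma^2 / (2 theta) = 18/175.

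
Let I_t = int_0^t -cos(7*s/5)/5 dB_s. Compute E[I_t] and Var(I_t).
E[I_t] = 0; Var(I_t) = t/50 + sin(14*t/5)/140

The Itô integral of a deterministic integrand f(s) has mean 0 because each increment f(s) * (B_{s+ds} - B_s) has mean 0. By the Itô isometry:
  Var( int_0^t f(s) dB_s ) = E[ (int_0^t f(s) dB_s)^2 ] = int_0^t f(s)^2 ds.
Here f(s) = -cos(7*s/5)/5, so f(s)^2 = cos(7*s/5)^2/25. Integrate:
  int_0^t (cos(7*s/5)^2/25) ds = t/50 + sin(14*t/5)/140.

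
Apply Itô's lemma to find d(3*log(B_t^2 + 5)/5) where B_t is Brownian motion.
d(3*log(B_t^2 + 5)/5) = (3*(5 - B_t^2)/(5*(B_t^2 + 5)^2)) dt + (6*B_t/(5*(B_t^2 + 5))) dB_t

Itô's formula for f(B_t) gives d f(B_t) = f'(B_t) dB_t + (1/2) f''(B_t) dt. Compute derivatives of f(x) = 3*log(x^2 + 5)/5:
  f'(x)  = 6*x/(5*(x^2 + 5))
  f''(x) = 6*(5 - x^2)/(5*(x^2 + 5)^2)
Substitute x = B_t and multiply the f'' term by 1/2:
  drift     = (1/2) * (6*(5 - x^2)/(5*(x^2 + 5)^2)) evaluated at B_t = 3*(5 - B_t^2)/(5*(B_t^2 + 5)^2)
  diffusion = (6*x/(5*(x^2 + 5))) evaluated at B_t = 6*B_t/(5*(B_t^2 + 5))
Therefore d(3*log(B_t^2 + 5)/5) = (3*(5 - B_t^2)/(5*(B_t^2 + 5)^2)) dt + (6*B_t/(5*(B_t^2 + 5))) dB_t.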